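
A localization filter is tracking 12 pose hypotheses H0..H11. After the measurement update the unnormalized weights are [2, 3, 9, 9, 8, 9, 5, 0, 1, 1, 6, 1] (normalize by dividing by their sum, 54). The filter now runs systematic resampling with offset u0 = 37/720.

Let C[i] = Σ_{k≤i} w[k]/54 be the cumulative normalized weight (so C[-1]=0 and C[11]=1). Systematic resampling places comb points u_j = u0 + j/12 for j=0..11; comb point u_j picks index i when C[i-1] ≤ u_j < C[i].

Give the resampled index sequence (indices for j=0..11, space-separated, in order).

C = [1/27, 5/54, 7/27, 23/54, 31/54, 20/27, 5/6, 5/6, 23/27, 47/54, 53/54, 1]
j=0: u_0=37/720 ∈ [1/27, 5/54) → index 1
j=1: u_1=97/720 ∈ [5/54, 7/27) → index 2
j=2: u_2=157/720 ∈ [5/54, 7/27) → index 2
j=3: u_3=217/720 ∈ [7/27, 23/54) → index 3
j=4: u_4=277/720 ∈ [7/27, 23/54) → index 3
j=5: u_5=337/720 ∈ [23/54, 31/54) → index 4
j=6: u_6=397/720 ∈ [23/54, 31/54) → index 4
j=7: u_7=457/720 ∈ [31/54, 20/27) → index 5
j=8: u_8=517/720 ∈ [31/54, 20/27) → index 5
j=9: u_9=577/720 ∈ [20/27, 5/6) → index 6
j=10: u_10=637/720 ∈ [47/54, 53/54) → index 10
j=11: u_11=697/720 ∈ [47/54, 53/54) → index 10

1 2 2 3 3 4 4 5 5 6 10 10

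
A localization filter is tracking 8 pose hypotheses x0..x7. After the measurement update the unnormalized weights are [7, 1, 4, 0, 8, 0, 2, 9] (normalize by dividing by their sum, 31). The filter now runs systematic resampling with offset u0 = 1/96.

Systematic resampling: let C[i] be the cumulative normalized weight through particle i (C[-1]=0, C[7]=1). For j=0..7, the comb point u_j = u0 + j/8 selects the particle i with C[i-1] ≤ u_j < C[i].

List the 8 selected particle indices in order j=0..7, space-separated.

C = [7/31, 8/31, 12/31, 12/31, 20/31, 20/31, 22/31, 1]
j=0: u_0=1/96 ∈ [0, 7/31) → index 0
j=1: u_1=13/96 ∈ [0, 7/31) → index 0
j=2: u_2=25/96 ∈ [8/31, 12/31) → index 2
j=3: u_3=37/96 ∈ [8/31, 12/31) → index 2
j=4: u_4=49/96 ∈ [12/31, 20/31) → index 4
j=5: u_5=61/96 ∈ [12/31, 20/31) → index 4
j=6: u_6=73/96 ∈ [22/31, 1) → index 7
j=7: u_7=85/96 ∈ [22/31, 1) → index 7

0 0 2 2 4 4 7 7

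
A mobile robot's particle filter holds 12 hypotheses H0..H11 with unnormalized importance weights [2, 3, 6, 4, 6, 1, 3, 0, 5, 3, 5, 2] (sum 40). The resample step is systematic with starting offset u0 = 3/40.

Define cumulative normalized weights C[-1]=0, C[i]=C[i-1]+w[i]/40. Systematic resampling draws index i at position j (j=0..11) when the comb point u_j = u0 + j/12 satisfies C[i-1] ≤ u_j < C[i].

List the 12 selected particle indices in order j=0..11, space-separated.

C = [1/20, 1/8, 11/40, 3/8, 21/40, 11/20, 5/8, 5/8, 3/4, 33/40, 19/20, 1]
j=0: u_0=3/40 ∈ [1/20, 1/8) → index 1
j=1: u_1=19/120 ∈ [1/8, 11/40) → index 2
j=2: u_2=29/120 ∈ [1/8, 11/40) → index 2
j=3: u_3=13/40 ∈ [11/40, 3/8) → index 3
j=4: u_4=49/120 ∈ [3/8, 21/40) → index 4
j=5: u_5=59/120 ∈ [3/8, 21/40) → index 4
j=6: u_6=23/40 ∈ [11/20, 5/8) → index 6
j=7: u_7=79/120 ∈ [5/8, 3/4) → index 8
j=8: u_8=89/120 ∈ [5/8, 3/4) → index 8
j=9: u_9=33/40 ∈ [33/40, 19/20) → index 10
j=10: u_10=109/120 ∈ [33/40, 19/20) → index 10
j=11: u_11=119/120 ∈ [19/20, 1) → index 11

1 2 2 3 4 4 6 8 8 10 10 11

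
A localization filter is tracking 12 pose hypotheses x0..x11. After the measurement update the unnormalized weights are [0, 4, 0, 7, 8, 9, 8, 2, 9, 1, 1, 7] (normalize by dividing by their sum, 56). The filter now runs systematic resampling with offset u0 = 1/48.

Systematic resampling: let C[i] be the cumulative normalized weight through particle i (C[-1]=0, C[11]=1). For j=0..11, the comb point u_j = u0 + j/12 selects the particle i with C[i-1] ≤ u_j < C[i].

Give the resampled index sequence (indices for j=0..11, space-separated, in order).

1 3 3 4 5 5 6 6 8 8 9 11

C = [0, 1/14, 1/14, 11/56, 19/56, 1/2, 9/14, 19/28, 47/56, 6/7, 7/8, 1]
j=0: u_0=1/48 ∈ [0, 1/14) → index 1
j=1: u_1=5/48 ∈ [1/14, 11/56) → index 3
j=2: u_2=3/16 ∈ [1/14, 11/56) → index 3
j=3: u_3=13/48 ∈ [11/56, 19/56) → index 4
j=4: u_4=17/48 ∈ [19/56, 1/2) → index 5
j=5: u_5=7/16 ∈ [19/56, 1/2) → index 5
j=6: u_6=25/48 ∈ [1/2, 9/14) → index 6
j=7: u_7=29/48 ∈ [1/2, 9/14) → index 6
j=8: u_8=11/16 ∈ [19/28, 47/56) → index 8
j=9: u_9=37/48 ∈ [19/28, 47/56) → index 8
j=10: u_10=41/48 ∈ [47/56, 6/7) → index 9
j=11: u_11=15/16 ∈ [7/8, 1) → index 11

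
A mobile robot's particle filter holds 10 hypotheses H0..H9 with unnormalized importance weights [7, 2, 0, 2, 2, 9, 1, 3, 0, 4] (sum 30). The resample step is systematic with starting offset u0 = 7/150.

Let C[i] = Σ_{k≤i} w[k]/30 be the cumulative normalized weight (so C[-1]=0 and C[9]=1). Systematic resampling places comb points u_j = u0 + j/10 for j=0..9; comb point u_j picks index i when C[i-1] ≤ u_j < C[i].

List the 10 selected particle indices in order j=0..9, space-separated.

C = [7/30, 3/10, 3/10, 11/30, 13/30, 11/15, 23/30, 13/15, 13/15, 1]
j=0: u_0=7/150 ∈ [0, 7/30) → index 0
j=1: u_1=11/75 ∈ [0, 7/30) → index 0
j=2: u_2=37/150 ∈ [7/30, 3/10) → index 1
j=3: u_3=26/75 ∈ [3/10, 11/30) → index 3
j=4: u_4=67/150 ∈ [13/30, 11/15) → index 5
j=5: u_5=41/75 ∈ [13/30, 11/15) → index 5
j=6: u_6=97/150 ∈ [13/30, 11/15) → index 5
j=7: u_7=56/75 ∈ [11/15, 23/30) → index 6
j=8: u_8=127/150 ∈ [23/30, 13/15) → index 7
j=9: u_9=71/75 ∈ [13/15, 1) → index 9

0 0 1 3 5 5 5 6 7 9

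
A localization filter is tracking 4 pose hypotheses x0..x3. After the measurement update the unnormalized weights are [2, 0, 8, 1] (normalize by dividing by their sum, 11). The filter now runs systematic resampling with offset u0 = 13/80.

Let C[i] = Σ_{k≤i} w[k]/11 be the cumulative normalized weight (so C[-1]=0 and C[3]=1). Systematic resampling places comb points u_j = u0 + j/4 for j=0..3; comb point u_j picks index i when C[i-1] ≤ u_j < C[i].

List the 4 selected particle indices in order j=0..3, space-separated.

C = [2/11, 2/11, 10/11, 1]
j=0: u_0=13/80 ∈ [0, 2/11) → index 0
j=1: u_1=33/80 ∈ [2/11, 10/11) → index 2
j=2: u_2=53/80 ∈ [2/11, 10/11) → index 2
j=3: u_3=73/80 ∈ [10/11, 1) → index 3

0 2 2 3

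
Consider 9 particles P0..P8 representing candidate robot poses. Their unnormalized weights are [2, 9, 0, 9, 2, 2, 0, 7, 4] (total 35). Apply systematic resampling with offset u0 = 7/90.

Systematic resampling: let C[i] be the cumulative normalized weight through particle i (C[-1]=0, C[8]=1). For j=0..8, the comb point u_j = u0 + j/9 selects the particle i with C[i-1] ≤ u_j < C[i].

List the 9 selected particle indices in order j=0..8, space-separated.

1 1 1 3 3 5 7 7 8

C = [2/35, 11/35, 11/35, 4/7, 22/35, 24/35, 24/35, 31/35, 1]
j=0: u_0=7/90 ∈ [2/35, 11/35) → index 1
j=1: u_1=17/90 ∈ [2/35, 11/35) → index 1
j=2: u_2=3/10 ∈ [2/35, 11/35) → index 1
j=3: u_3=37/90 ∈ [11/35, 4/7) → index 3
j=4: u_4=47/90 ∈ [11/35, 4/7) → index 3
j=5: u_5=19/30 ∈ [22/35, 24/35) → index 5
j=6: u_6=67/90 ∈ [24/35, 31/35) → index 7
j=7: u_7=77/90 ∈ [24/35, 31/35) → index 7
j=8: u_8=29/30 ∈ [31/35, 1) → index 8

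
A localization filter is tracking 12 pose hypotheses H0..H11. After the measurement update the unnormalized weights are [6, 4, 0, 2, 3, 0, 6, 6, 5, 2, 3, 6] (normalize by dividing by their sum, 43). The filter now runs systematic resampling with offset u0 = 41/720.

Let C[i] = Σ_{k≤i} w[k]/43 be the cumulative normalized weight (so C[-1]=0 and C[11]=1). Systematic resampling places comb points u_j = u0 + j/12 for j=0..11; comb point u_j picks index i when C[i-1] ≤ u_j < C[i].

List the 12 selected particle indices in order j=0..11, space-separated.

0 1 1 4 6 6 7 8 8 10 11 11

C = [6/43, 10/43, 10/43, 12/43, 15/43, 15/43, 21/43, 27/43, 32/43, 34/43, 37/43, 1]
j=0: u_0=41/720 ∈ [0, 6/43) → index 0
j=1: u_1=101/720 ∈ [6/43, 10/43) → index 1
j=2: u_2=161/720 ∈ [6/43, 10/43) → index 1
j=3: u_3=221/720 ∈ [12/43, 15/43) → index 4
j=4: u_4=281/720 ∈ [15/43, 21/43) → index 6
j=5: u_5=341/720 ∈ [15/43, 21/43) → index 6
j=6: u_6=401/720 ∈ [21/43, 27/43) → index 7
j=7: u_7=461/720 ∈ [27/43, 32/43) → index 8
j=8: u_8=521/720 ∈ [27/43, 32/43) → index 8
j=9: u_9=581/720 ∈ [34/43, 37/43) → index 10
j=10: u_10=641/720 ∈ [37/43, 1) → index 11
j=11: u_11=701/720 ∈ [37/43, 1) → index 11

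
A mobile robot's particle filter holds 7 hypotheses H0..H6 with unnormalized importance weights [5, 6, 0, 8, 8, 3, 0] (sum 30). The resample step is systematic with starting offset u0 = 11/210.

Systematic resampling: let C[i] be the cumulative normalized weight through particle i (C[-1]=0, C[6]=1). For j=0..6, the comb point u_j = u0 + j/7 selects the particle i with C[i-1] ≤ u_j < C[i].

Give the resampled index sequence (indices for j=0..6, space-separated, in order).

C = [1/6, 11/30, 11/30, 19/30, 9/10, 1, 1]
j=0: u_0=11/210 ∈ [0, 1/6) → index 0
j=1: u_1=41/210 ∈ [1/6, 11/30) → index 1
j=2: u_2=71/210 ∈ [1/6, 11/30) → index 1
j=3: u_3=101/210 ∈ [11/30, 19/30) → index 3
j=4: u_4=131/210 ∈ [11/30, 19/30) → index 3
j=5: u_5=23/30 ∈ [19/30, 9/10) → index 4
j=6: u_6=191/210 ∈ [9/10, 1) → index 5

0 1 1 3 3 4 5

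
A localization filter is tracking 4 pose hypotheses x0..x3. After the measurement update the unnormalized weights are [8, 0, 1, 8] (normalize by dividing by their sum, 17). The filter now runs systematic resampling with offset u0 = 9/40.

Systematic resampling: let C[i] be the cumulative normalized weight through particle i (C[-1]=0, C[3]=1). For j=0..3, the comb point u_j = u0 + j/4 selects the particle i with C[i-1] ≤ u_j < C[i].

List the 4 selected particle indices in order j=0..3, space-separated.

0 2 3 3

C = [8/17, 8/17, 9/17, 1]
j=0: u_0=9/40 ∈ [0, 8/17) → index 0
j=1: u_1=19/40 ∈ [8/17, 9/17) → index 2
j=2: u_2=29/40 ∈ [9/17, 1) → index 3
j=3: u_3=39/40 ∈ [9/17, 1) → index 3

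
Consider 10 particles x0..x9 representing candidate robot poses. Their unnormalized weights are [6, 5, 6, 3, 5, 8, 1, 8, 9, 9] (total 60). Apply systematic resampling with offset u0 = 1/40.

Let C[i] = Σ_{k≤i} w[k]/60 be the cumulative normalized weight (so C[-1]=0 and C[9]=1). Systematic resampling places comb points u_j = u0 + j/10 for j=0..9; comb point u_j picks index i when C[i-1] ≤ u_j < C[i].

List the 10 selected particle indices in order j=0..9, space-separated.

C = [1/10, 11/60, 17/60, 1/3, 5/12, 11/20, 17/30, 7/10, 17/20, 1]
j=0: u_0=1/40 ∈ [0, 1/10) → index 0
j=1: u_1=1/8 ∈ [1/10, 11/60) → index 1
j=2: u_2=9/40 ∈ [11/60, 17/60) → index 2
j=3: u_3=13/40 ∈ [17/60, 1/3) → index 3
j=4: u_4=17/40 ∈ [5/12, 11/20) → index 5
j=5: u_5=21/40 ∈ [5/12, 11/20) → index 5
j=6: u_6=5/8 ∈ [17/30, 7/10) → index 7
j=7: u_7=29/40 ∈ [7/10, 17/20) → index 8
j=8: u_8=33/40 ∈ [7/10, 17/20) → index 8
j=9: u_9=37/40 ∈ [17/20, 1) → index 9

0 1 2 3 5 5 7 8 8 9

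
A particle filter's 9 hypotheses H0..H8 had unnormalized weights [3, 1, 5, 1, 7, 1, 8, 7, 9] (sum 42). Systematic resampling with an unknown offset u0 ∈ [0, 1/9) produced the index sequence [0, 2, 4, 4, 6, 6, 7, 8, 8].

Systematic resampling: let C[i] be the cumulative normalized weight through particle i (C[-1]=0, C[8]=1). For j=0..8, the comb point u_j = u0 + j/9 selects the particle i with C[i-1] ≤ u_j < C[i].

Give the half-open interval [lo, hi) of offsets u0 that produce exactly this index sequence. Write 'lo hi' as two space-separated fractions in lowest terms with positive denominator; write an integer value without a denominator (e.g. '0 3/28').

C = [1/14, 2/21, 3/14, 5/21, 17/42, 3/7, 13/21, 11/14, 1]
j=0 picked index 0: u0 ∈ [0, 1/14)
j=1 picked index 2: u0 ∈ [-1/63, 13/126)
j=2 picked index 4: u0 ∈ [1/63, 23/126)
j=3 picked index 4: u0 ∈ [-2/21, 1/14)
j=4 picked index 6: u0 ∈ [-1/63, 11/63)
j=5 picked index 6: u0 ∈ [-8/63, 4/63)
j=6 picked index 7: u0 ∈ [-1/21, 5/42)
j=7 picked index 8: u0 ∈ [1/126, 2/9)
j=8 picked index 8: u0 ∈ [-13/126, 1/9)
intersection: [1/63, 4/63)

1/63 4/63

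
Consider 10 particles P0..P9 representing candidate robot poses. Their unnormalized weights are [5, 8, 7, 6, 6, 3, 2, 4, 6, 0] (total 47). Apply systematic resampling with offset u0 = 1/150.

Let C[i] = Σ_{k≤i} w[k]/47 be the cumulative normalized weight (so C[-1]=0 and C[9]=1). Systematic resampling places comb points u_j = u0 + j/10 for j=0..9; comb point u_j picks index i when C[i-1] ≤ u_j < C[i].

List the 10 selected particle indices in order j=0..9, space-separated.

0 1 1 2 2 3 4 5 7 8

C = [5/47, 13/47, 20/47, 26/47, 32/47, 35/47, 37/47, 41/47, 1, 1]
j=0: u_0=1/150 ∈ [0, 5/47) → index 0
j=1: u_1=8/75 ∈ [5/47, 13/47) → index 1
j=2: u_2=31/150 ∈ [5/47, 13/47) → index 1
j=3: u_3=23/75 ∈ [13/47, 20/47) → index 2
j=4: u_4=61/150 ∈ [13/47, 20/47) → index 2
j=5: u_5=38/75 ∈ [20/47, 26/47) → index 3
j=6: u_6=91/150 ∈ [26/47, 32/47) → index 4
j=7: u_7=53/75 ∈ [32/47, 35/47) → index 5
j=8: u_8=121/150 ∈ [37/47, 41/47) → index 7
j=9: u_9=68/75 ∈ [41/47, 1) → index 8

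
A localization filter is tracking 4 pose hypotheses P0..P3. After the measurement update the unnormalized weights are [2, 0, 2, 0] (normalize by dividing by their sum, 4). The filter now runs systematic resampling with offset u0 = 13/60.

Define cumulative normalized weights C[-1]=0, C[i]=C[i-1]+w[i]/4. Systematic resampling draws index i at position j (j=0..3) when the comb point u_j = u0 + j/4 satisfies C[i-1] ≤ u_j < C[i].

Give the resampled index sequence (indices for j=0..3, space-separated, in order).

0 0 2 2

C = [1/2, 1/2, 1, 1]
j=0: u_0=13/60 ∈ [0, 1/2) → index 0
j=1: u_1=7/15 ∈ [0, 1/2) → index 0
j=2: u_2=43/60 ∈ [1/2, 1) → index 2
j=3: u_3=29/30 ∈ [1/2, 1) → index 2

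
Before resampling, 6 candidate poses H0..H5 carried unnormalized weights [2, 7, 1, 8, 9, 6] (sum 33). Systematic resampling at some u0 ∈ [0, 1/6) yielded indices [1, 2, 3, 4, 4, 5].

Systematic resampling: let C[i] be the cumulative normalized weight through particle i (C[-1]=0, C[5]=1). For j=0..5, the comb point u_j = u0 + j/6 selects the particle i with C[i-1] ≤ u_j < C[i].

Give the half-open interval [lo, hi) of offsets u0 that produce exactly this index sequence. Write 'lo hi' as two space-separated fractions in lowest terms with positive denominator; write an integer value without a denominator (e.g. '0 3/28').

7/66 3/22

C = [2/33, 3/11, 10/33, 6/11, 9/11, 1]
j=0 picked index 1: u0 ∈ [2/33, 3/11)
j=1 picked index 2: u0 ∈ [7/66, 3/22)
j=2 picked index 3: u0 ∈ [-1/33, 7/33)
j=3 picked index 4: u0 ∈ [1/22, 7/22)
j=4 picked index 4: u0 ∈ [-4/33, 5/33)
j=5 picked index 5: u0 ∈ [-1/66, 1/6)
intersection: [7/66, 3/22)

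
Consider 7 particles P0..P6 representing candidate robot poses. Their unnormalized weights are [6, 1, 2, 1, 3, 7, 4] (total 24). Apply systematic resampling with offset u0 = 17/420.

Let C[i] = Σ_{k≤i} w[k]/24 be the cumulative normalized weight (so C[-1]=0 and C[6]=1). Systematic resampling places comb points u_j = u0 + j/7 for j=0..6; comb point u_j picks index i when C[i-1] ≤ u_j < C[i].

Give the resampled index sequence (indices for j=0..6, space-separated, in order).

0 0 2 4 5 5 6

C = [1/4, 7/24, 3/8, 5/12, 13/24, 5/6, 1]
j=0: u_0=17/420 ∈ [0, 1/4) → index 0
j=1: u_1=11/60 ∈ [0, 1/4) → index 0
j=2: u_2=137/420 ∈ [7/24, 3/8) → index 2
j=3: u_3=197/420 ∈ [5/12, 13/24) → index 4
j=4: u_4=257/420 ∈ [13/24, 5/6) → index 5
j=5: u_5=317/420 ∈ [13/24, 5/6) → index 5
j=6: u_6=377/420 ∈ [5/6, 1) → index 6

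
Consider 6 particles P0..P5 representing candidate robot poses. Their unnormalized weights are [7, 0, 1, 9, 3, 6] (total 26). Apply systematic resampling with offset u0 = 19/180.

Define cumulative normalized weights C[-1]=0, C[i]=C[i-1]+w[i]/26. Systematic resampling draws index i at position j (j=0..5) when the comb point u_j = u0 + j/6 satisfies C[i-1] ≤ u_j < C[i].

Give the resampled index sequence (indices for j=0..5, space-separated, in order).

0 2 3 3 5 5

C = [7/26, 7/26, 4/13, 17/26, 10/13, 1]
j=0: u_0=19/180 ∈ [0, 7/26) → index 0
j=1: u_1=49/180 ∈ [7/26, 4/13) → index 2
j=2: u_2=79/180 ∈ [4/13, 17/26) → index 3
j=3: u_3=109/180 ∈ [4/13, 17/26) → index 3
j=4: u_4=139/180 ∈ [10/13, 1) → index 5
j=5: u_5=169/180 ∈ [10/13, 1) → index 5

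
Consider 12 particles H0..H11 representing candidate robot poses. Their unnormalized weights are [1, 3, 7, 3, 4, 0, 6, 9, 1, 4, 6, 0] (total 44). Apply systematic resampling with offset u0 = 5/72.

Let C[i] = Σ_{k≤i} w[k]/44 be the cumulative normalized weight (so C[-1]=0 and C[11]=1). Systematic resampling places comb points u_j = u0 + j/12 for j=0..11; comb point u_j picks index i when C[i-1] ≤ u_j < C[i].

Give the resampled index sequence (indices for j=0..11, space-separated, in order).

C = [1/44, 1/11, 1/4, 7/22, 9/22, 9/22, 6/11, 3/4, 17/22, 19/22, 1, 1]
j=0: u_0=5/72 ∈ [1/44, 1/11) → index 1
j=1: u_1=11/72 ∈ [1/11, 1/4) → index 2
j=2: u_2=17/72 ∈ [1/11, 1/4) → index 2
j=3: u_3=23/72 ∈ [7/22, 9/22) → index 4
j=4: u_4=29/72 ∈ [7/22, 9/22) → index 4
j=5: u_5=35/72 ∈ [9/22, 6/11) → index 6
j=6: u_6=41/72 ∈ [6/11, 3/4) → index 7
j=7: u_7=47/72 ∈ [6/11, 3/4) → index 7
j=8: u_8=53/72 ∈ [6/11, 3/4) → index 7
j=9: u_9=59/72 ∈ [17/22, 19/22) → index 9
j=10: u_10=65/72 ∈ [19/22, 1) → index 10
j=11: u_11=71/72 ∈ [19/22, 1) → index 10

1 2 2 4 4 6 7 7 7 9 10 10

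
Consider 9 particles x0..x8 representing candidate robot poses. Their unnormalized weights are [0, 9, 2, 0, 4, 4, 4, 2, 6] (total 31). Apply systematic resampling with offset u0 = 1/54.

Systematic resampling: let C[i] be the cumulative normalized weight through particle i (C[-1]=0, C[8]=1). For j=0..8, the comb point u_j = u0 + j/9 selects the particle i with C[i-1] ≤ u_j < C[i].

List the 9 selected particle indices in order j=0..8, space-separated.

1 1 1 2 4 5 6 7 8

C = [0, 9/31, 11/31, 11/31, 15/31, 19/31, 23/31, 25/31, 1]
j=0: u_0=1/54 ∈ [0, 9/31) → index 1
j=1: u_1=7/54 ∈ [0, 9/31) → index 1
j=2: u_2=13/54 ∈ [0, 9/31) → index 1
j=3: u_3=19/54 ∈ [9/31, 11/31) → index 2
j=4: u_4=25/54 ∈ [11/31, 15/31) → index 4
j=5: u_5=31/54 ∈ [15/31, 19/31) → index 5
j=6: u_6=37/54 ∈ [19/31, 23/31) → index 6
j=7: u_7=43/54 ∈ [23/31, 25/31) → index 7
j=8: u_8=49/54 ∈ [25/31, 1) → index 8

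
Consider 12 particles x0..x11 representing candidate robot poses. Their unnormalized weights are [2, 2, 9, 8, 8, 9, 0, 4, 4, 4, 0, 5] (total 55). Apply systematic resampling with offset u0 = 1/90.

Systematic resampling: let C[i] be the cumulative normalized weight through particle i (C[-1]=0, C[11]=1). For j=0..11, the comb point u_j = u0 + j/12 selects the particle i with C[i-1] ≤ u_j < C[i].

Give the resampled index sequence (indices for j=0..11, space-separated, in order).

0 2 2 3 3 4 4 5 5 7 9 11

C = [2/55, 4/55, 13/55, 21/55, 29/55, 38/55, 38/55, 42/55, 46/55, 10/11, 10/11, 1]
j=0: u_0=1/90 ∈ [0, 2/55) → index 0
j=1: u_1=17/180 ∈ [4/55, 13/55) → index 2
j=2: u_2=8/45 ∈ [4/55, 13/55) → index 2
j=3: u_3=47/180 ∈ [13/55, 21/55) → index 3
j=4: u_4=31/90 ∈ [13/55, 21/55) → index 3
j=5: u_5=77/180 ∈ [21/55, 29/55) → index 4
j=6: u_6=23/45 ∈ [21/55, 29/55) → index 4
j=7: u_7=107/180 ∈ [29/55, 38/55) → index 5
j=8: u_8=61/90 ∈ [29/55, 38/55) → index 5
j=9: u_9=137/180 ∈ [38/55, 42/55) → index 7
j=10: u_10=38/45 ∈ [46/55, 10/11) → index 9
j=11: u_11=167/180 ∈ [10/11, 1) → index 11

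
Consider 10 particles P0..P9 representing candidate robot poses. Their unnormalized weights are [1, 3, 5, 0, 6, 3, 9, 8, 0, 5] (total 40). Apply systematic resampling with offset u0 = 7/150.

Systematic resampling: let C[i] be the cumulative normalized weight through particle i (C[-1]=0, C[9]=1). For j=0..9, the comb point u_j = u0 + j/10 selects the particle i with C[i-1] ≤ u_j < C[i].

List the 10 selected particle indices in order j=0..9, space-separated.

1 2 4 4 5 6 6 7 7 9

C = [1/40, 1/10, 9/40, 9/40, 3/8, 9/20, 27/40, 7/8, 7/8, 1]
j=0: u_0=7/150 ∈ [1/40, 1/10) → index 1
j=1: u_1=11/75 ∈ [1/10, 9/40) → index 2
j=2: u_2=37/150 ∈ [9/40, 3/8) → index 4
j=3: u_3=26/75 ∈ [9/40, 3/8) → index 4
j=4: u_4=67/150 ∈ [3/8, 9/20) → index 5
j=5: u_5=41/75 ∈ [9/20, 27/40) → index 6
j=6: u_6=97/150 ∈ [9/20, 27/40) → index 6
j=7: u_7=56/75 ∈ [27/40, 7/8) → index 7
j=8: u_8=127/150 ∈ [27/40, 7/8) → index 7
j=9: u_9=71/75 ∈ [7/8, 1) → index 9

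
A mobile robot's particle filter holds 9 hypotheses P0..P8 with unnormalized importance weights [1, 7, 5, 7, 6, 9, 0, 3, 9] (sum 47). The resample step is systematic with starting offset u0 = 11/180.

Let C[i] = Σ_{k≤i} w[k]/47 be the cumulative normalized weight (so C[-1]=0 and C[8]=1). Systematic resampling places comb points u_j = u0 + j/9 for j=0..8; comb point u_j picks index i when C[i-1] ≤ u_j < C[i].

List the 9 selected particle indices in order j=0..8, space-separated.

C = [1/47, 8/47, 13/47, 20/47, 26/47, 35/47, 35/47, 38/47, 1]
j=0: u_0=11/180 ∈ [1/47, 8/47) → index 1
j=1: u_1=31/180 ∈ [8/47, 13/47) → index 2
j=2: u_2=17/60 ∈ [13/47, 20/47) → index 3
j=3: u_3=71/180 ∈ [13/47, 20/47) → index 3
j=4: u_4=91/180 ∈ [20/47, 26/47) → index 4
j=5: u_5=37/60 ∈ [26/47, 35/47) → index 5
j=6: u_6=131/180 ∈ [26/47, 35/47) → index 5
j=7: u_7=151/180 ∈ [38/47, 1) → index 8
j=8: u_8=19/20 ∈ [38/47, 1) → index 8

1 2 3 3 4 5 5 8 8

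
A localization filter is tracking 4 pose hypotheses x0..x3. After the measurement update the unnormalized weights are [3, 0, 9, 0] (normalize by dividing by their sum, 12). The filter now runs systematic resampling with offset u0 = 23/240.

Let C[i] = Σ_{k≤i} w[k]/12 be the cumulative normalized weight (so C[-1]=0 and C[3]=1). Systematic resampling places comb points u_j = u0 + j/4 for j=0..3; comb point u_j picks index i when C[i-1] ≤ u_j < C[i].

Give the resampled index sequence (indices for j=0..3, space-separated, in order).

C = [1/4, 1/4, 1, 1]
j=0: u_0=23/240 ∈ [0, 1/4) → index 0
j=1: u_1=83/240 ∈ [1/4, 1) → index 2
j=2: u_2=143/240 ∈ [1/4, 1) → index 2
j=3: u_3=203/240 ∈ [1/4, 1) → index 2

0 2 2 2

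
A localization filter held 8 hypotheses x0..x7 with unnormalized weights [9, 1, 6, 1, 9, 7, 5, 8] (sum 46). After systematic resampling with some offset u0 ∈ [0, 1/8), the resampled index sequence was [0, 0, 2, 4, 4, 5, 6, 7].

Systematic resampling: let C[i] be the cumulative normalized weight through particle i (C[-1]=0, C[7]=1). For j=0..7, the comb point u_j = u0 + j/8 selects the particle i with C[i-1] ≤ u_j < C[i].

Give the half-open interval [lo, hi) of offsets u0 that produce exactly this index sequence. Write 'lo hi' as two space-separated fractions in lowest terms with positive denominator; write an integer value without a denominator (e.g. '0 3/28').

0 3/46

C = [9/46, 5/23, 8/23, 17/46, 13/23, 33/46, 19/23, 1]
j=0 picked index 0: u0 ∈ [0, 9/46)
j=1 picked index 0: u0 ∈ [-1/8, 13/184)
j=2 picked index 2: u0 ∈ [-3/92, 9/92)
j=3 picked index 4: u0 ∈ [-1/184, 35/184)
j=4 picked index 4: u0 ∈ [-3/23, 3/46)
j=5 picked index 5: u0 ∈ [-11/184, 17/184)
j=6 picked index 6: u0 ∈ [-3/92, 7/92)
j=7 picked index 7: u0 ∈ [-9/184, 1/8)
intersection: [0, 3/46)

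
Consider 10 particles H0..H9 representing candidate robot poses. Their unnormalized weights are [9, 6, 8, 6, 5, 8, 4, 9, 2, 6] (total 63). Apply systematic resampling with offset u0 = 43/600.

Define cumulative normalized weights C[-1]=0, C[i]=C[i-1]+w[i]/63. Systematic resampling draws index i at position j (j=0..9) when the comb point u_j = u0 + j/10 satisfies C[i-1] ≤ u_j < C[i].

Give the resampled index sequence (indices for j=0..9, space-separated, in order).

0 1 2 3 4 5 6 7 7 9

C = [1/7, 5/21, 23/63, 29/63, 34/63, 2/3, 46/63, 55/63, 19/21, 1]
j=0: u_0=43/600 ∈ [0, 1/7) → index 0
j=1: u_1=103/600 ∈ [1/7, 5/21) → index 1
j=2: u_2=163/600 ∈ [5/21, 23/63) → index 2
j=3: u_3=223/600 ∈ [23/63, 29/63) → index 3
j=4: u_4=283/600 ∈ [29/63, 34/63) → index 4
j=5: u_5=343/600 ∈ [34/63, 2/3) → index 5
j=6: u_6=403/600 ∈ [2/3, 46/63) → index 6
j=7: u_7=463/600 ∈ [46/63, 55/63) → index 7
j=8: u_8=523/600 ∈ [46/63, 55/63) → index 7
j=9: u_9=583/600 ∈ [19/21, 1) → index 9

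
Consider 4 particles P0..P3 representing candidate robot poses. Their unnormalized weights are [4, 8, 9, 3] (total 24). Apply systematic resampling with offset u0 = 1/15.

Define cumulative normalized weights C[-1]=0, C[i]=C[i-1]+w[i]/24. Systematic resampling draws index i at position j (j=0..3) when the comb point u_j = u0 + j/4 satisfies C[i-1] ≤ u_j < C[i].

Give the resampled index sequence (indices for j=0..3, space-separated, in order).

0 1 2 2

C = [1/6, 1/2, 7/8, 1]
j=0: u_0=1/15 ∈ [0, 1/6) → index 0
j=1: u_1=19/60 ∈ [1/6, 1/2) → index 1
j=2: u_2=17/30 ∈ [1/2, 7/8) → index 2
j=3: u_3=49/60 ∈ [1/2, 7/8) → index 2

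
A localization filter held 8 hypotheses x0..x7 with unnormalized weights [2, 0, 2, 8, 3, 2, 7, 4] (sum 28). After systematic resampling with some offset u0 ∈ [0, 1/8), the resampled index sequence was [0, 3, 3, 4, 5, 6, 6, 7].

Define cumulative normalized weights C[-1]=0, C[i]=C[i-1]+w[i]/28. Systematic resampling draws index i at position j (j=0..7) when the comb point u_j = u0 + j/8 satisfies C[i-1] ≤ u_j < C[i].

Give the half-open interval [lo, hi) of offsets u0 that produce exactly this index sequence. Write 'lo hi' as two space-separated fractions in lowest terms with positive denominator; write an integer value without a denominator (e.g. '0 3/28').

C = [1/14, 1/14, 1/7, 3/7, 15/28, 17/28, 6/7, 1]
j=0 picked index 0: u0 ∈ [0, 1/14)
j=1 picked index 3: u0 ∈ [1/56, 17/56)
j=2 picked index 3: u0 ∈ [-3/28, 5/28)
j=3 picked index 4: u0 ∈ [3/56, 9/56)
j=4 picked index 5: u0 ∈ [1/28, 3/28)
j=5 picked index 6: u0 ∈ [-1/56, 13/56)
j=6 picked index 6: u0 ∈ [-1/7, 3/28)
j=7 picked index 7: u0 ∈ [-1/56, 1/8)
intersection: [3/56, 1/14)

3/56 1/14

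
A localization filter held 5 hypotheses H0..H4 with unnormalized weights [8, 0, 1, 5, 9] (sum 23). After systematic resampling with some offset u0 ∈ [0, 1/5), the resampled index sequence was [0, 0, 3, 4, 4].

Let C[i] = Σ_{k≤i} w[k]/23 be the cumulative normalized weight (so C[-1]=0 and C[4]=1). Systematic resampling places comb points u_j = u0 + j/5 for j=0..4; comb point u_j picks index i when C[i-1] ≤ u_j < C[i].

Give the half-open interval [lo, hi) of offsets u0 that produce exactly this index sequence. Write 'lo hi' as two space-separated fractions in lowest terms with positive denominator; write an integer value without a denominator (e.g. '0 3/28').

C = [8/23, 8/23, 9/23, 14/23, 1]
j=0 picked index 0: u0 ∈ [0, 8/23)
j=1 picked index 0: u0 ∈ [-1/5, 17/115)
j=2 picked index 3: u0 ∈ [-1/115, 24/115)
j=3 picked index 4: u0 ∈ [1/115, 2/5)
j=4 picked index 4: u0 ∈ [-22/115, 1/5)
intersection: [1/115, 17/115)

1/115 17/115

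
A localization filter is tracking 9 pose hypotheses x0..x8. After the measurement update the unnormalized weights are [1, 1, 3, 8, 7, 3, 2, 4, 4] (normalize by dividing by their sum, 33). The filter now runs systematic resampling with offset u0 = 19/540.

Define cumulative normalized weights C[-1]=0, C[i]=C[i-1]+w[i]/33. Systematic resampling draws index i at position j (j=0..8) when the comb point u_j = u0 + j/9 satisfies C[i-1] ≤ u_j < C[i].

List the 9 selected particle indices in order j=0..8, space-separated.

C = [1/33, 2/33, 5/33, 13/33, 20/33, 23/33, 25/33, 29/33, 1]
j=0: u_0=19/540 ∈ [1/33, 2/33) → index 1
j=1: u_1=79/540 ∈ [2/33, 5/33) → index 2
j=2: u_2=139/540 ∈ [5/33, 13/33) → index 3
j=3: u_3=199/540 ∈ [5/33, 13/33) → index 3
j=4: u_4=259/540 ∈ [13/33, 20/33) → index 4
j=5: u_5=319/540 ∈ [13/33, 20/33) → index 4
j=6: u_6=379/540 ∈ [23/33, 25/33) → index 6
j=7: u_7=439/540 ∈ [25/33, 29/33) → index 7
j=8: u_8=499/540 ∈ [29/33, 1) → index 8

1 2 3 3 4 4 6 7 8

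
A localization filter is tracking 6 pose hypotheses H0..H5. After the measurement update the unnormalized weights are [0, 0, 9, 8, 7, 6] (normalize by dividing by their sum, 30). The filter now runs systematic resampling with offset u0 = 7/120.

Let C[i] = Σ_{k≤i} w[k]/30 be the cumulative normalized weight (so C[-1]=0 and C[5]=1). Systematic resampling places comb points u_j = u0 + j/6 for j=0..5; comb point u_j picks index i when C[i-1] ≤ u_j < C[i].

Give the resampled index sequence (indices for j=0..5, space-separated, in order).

C = [0, 0, 3/10, 17/30, 4/5, 1]
j=0: u_0=7/120 ∈ [0, 3/10) → index 2
j=1: u_1=9/40 ∈ [0, 3/10) → index 2
j=2: u_2=47/120 ∈ [3/10, 17/30) → index 3
j=3: u_3=67/120 ∈ [3/10, 17/30) → index 3
j=4: u_4=29/40 ∈ [17/30, 4/5) → index 4
j=5: u_5=107/120 ∈ [4/5, 1) → index 5

2 2 3 3 4 5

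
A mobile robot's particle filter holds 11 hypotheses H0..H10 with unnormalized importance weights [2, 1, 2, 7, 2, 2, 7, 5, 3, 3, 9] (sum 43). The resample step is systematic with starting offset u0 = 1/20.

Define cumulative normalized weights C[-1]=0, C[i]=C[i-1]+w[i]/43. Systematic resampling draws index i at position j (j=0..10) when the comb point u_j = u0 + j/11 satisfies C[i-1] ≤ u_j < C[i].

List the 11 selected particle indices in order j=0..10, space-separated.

C = [2/43, 3/43, 5/43, 12/43, 14/43, 16/43, 23/43, 28/43, 31/43, 34/43, 1]
j=0: u_0=1/20 ∈ [2/43, 3/43) → index 1
j=1: u_1=31/220 ∈ [5/43, 12/43) → index 3
j=2: u_2=51/220 ∈ [5/43, 12/43) → index 3
j=3: u_3=71/220 ∈ [12/43, 14/43) → index 4
j=4: u_4=91/220 ∈ [16/43, 23/43) → index 6
j=5: u_5=111/220 ∈ [16/43, 23/43) → index 6
j=6: u_6=131/220 ∈ [23/43, 28/43) → index 7
j=7: u_7=151/220 ∈ [28/43, 31/43) → index 8
j=8: u_8=171/220 ∈ [31/43, 34/43) → index 9
j=9: u_9=191/220 ∈ [34/43, 1) → index 10
j=10: u_10=211/220 ∈ [34/43, 1) → index 10

1 3 3 4 6 6 7 8 9 10 10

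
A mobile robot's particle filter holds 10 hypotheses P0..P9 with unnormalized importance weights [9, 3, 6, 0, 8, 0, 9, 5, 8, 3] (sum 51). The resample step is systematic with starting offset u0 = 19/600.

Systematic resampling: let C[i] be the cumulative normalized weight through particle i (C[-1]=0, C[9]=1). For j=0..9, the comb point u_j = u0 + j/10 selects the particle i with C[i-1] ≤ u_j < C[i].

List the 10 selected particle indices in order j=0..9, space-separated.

C = [3/17, 4/17, 6/17, 6/17, 26/51, 26/51, 35/51, 40/51, 16/17, 1]
j=0: u_0=19/600 ∈ [0, 3/17) → index 0
j=1: u_1=79/600 ∈ [0, 3/17) → index 0
j=2: u_2=139/600 ∈ [3/17, 4/17) → index 1
j=3: u_3=199/600 ∈ [4/17, 6/17) → index 2
j=4: u_4=259/600 ∈ [6/17, 26/51) → index 4
j=5: u_5=319/600 ∈ [26/51, 35/51) → index 6
j=6: u_6=379/600 ∈ [26/51, 35/51) → index 6
j=7: u_7=439/600 ∈ [35/51, 40/51) → index 7
j=8: u_8=499/600 ∈ [40/51, 16/17) → index 8
j=9: u_9=559/600 ∈ [40/51, 16/17) → index 8

0 0 1 2 4 6 6 7 8 8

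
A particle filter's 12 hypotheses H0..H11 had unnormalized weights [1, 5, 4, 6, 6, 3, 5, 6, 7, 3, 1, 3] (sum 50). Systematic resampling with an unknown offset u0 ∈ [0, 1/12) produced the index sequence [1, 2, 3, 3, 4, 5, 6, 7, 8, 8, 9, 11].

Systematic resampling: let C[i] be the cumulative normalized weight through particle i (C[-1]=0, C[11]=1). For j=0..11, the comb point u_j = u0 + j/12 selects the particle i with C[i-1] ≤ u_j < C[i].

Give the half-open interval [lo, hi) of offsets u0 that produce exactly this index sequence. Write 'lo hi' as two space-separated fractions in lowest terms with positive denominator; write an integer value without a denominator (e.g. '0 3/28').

4/75 7/100

C = [1/50, 3/25, 1/5, 8/25, 11/25, 1/2, 3/5, 18/25, 43/50, 23/25, 47/50, 1]
j=0 picked index 1: u0 ∈ [1/50, 3/25)
j=1 picked index 2: u0 ∈ [11/300, 7/60)
j=2 picked index 3: u0 ∈ [1/30, 23/150)
j=3 picked index 3: u0 ∈ [-1/20, 7/100)
j=4 picked index 4: u0 ∈ [-1/75, 8/75)
j=5 picked index 5: u0 ∈ [7/300, 1/12)
j=6 picked index 6: u0 ∈ [0, 1/10)
j=7 picked index 7: u0 ∈ [1/60, 41/300)
j=8 picked index 8: u0 ∈ [4/75, 29/150)
j=9 picked index 8: u0 ∈ [-3/100, 11/100)
j=10 picked index 9: u0 ∈ [2/75, 13/150)
j=11 picked index 11: u0 ∈ [7/300, 1/12)
intersection: [4/75, 7/100)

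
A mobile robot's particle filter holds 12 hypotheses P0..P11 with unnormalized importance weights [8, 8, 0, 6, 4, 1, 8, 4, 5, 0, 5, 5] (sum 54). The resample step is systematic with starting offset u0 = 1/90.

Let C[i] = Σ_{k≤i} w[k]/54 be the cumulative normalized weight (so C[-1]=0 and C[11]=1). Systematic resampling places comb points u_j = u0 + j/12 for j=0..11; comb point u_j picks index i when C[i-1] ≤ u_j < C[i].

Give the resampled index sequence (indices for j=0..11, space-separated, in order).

C = [4/27, 8/27, 8/27, 11/27, 13/27, 1/2, 35/54, 13/18, 22/27, 22/27, 49/54, 1]
j=0: u_0=1/90 ∈ [0, 4/27) → index 0
j=1: u_1=17/180 ∈ [0, 4/27) → index 0
j=2: u_2=8/45 ∈ [4/27, 8/27) → index 1
j=3: u_3=47/180 ∈ [4/27, 8/27) → index 1
j=4: u_4=31/90 ∈ [8/27, 11/27) → index 3
j=5: u_5=77/180 ∈ [11/27, 13/27) → index 4
j=6: u_6=23/45 ∈ [1/2, 35/54) → index 6
j=7: u_7=107/180 ∈ [1/2, 35/54) → index 6
j=8: u_8=61/90 ∈ [35/54, 13/18) → index 7
j=9: u_9=137/180 ∈ [13/18, 22/27) → index 8
j=10: u_10=38/45 ∈ [22/27, 49/54) → index 10
j=11: u_11=167/180 ∈ [49/54, 1) → index 11

0 0 1 1 3 4 6 6 7 8 10 11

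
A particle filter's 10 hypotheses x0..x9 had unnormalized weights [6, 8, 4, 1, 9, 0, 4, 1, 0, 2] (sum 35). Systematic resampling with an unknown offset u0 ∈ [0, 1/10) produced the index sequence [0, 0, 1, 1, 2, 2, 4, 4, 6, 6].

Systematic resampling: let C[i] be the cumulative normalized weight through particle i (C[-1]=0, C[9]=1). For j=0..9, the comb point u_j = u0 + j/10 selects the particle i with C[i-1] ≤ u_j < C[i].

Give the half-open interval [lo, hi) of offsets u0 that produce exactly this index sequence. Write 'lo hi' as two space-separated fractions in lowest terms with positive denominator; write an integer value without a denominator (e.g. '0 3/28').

C = [6/35, 2/5, 18/35, 19/35, 4/5, 4/5, 32/35, 33/35, 33/35, 1]
j=0 picked index 0: u0 ∈ [0, 6/35)
j=1 picked index 0: u0 ∈ [-1/10, 1/14)
j=2 picked index 1: u0 ∈ [-1/35, 1/5)
j=3 picked index 1: u0 ∈ [-9/70, 1/10)
j=4 picked index 2: u0 ∈ [0, 4/35)
j=5 picked index 2: u0 ∈ [-1/10, 1/70)
j=6 picked index 4: u0 ∈ [-2/35, 1/5)
j=7 picked index 4: u0 ∈ [-11/70, 1/10)
j=8 picked index 6: u0 ∈ [0, 4/35)
j=9 picked index 6: u0 ∈ [-1/10, 1/70)
intersection: [0, 1/70)

0 1/70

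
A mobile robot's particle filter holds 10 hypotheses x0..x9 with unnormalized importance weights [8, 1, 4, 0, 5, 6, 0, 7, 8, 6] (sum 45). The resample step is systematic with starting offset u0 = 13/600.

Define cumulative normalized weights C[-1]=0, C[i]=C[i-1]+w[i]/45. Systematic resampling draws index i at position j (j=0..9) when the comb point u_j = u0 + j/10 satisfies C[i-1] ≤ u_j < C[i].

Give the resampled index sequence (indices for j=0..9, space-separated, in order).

0 0 2 4 5 5 7 8 8 9

C = [8/45, 1/5, 13/45, 13/45, 2/5, 8/15, 8/15, 31/45, 13/15, 1]
j=0: u_0=13/600 ∈ [0, 8/45) → index 0
j=1: u_1=73/600 ∈ [0, 8/45) → index 0
j=2: u_2=133/600 ∈ [1/5, 13/45) → index 2
j=3: u_3=193/600 ∈ [13/45, 2/5) → index 4
j=4: u_4=253/600 ∈ [2/5, 8/15) → index 5
j=5: u_5=313/600 ∈ [2/5, 8/15) → index 5
j=6: u_6=373/600 ∈ [8/15, 31/45) → index 7
j=7: u_7=433/600 ∈ [31/45, 13/15) → index 8
j=8: u_8=493/600 ∈ [31/45, 13/15) → index 8
j=9: u_9=553/600 ∈ [13/15, 1) → index 9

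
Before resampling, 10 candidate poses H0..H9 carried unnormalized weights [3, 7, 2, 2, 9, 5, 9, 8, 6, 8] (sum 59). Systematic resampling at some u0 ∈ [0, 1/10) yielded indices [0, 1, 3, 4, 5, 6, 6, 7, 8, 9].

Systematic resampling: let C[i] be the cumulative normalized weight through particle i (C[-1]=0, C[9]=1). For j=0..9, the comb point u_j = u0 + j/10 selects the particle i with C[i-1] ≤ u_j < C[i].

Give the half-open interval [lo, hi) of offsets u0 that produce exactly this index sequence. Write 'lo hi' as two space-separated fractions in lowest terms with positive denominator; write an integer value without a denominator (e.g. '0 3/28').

C = [3/59, 10/59, 12/59, 14/59, 23/59, 28/59, 37/59, 45/59, 51/59, 1]
j=0 picked index 0: u0 ∈ [0, 3/59)
j=1 picked index 1: u0 ∈ [-29/590, 41/590)
j=2 picked index 3: u0 ∈ [1/295, 11/295)
j=3 picked index 4: u0 ∈ [-37/590, 53/590)
j=4 picked index 5: u0 ∈ [-3/295, 22/295)
j=5 picked index 6: u0 ∈ [-3/118, 15/118)
j=6 picked index 6: u0 ∈ [-37/295, 8/295)
j=7 picked index 7: u0 ∈ [-43/590, 37/590)
j=8 picked index 8: u0 ∈ [-11/295, 19/295)
j=9 picked index 9: u0 ∈ [-21/590, 1/10)
intersection: [1/295, 8/295)

1/295 8/295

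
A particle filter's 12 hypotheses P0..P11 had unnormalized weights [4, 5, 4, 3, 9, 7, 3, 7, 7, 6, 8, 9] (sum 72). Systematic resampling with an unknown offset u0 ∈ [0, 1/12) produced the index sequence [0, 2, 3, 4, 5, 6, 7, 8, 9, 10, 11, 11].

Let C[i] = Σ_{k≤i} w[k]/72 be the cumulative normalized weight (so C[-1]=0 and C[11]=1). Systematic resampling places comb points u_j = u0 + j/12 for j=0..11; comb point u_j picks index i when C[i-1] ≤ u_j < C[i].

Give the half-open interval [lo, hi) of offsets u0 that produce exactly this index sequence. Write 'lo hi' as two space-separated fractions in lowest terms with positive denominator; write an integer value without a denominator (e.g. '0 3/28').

C = [1/18, 1/8, 13/72, 2/9, 25/72, 4/9, 35/72, 7/12, 49/72, 55/72, 7/8, 1]
j=0 picked index 0: u0 ∈ [0, 1/18)
j=1 picked index 2: u0 ∈ [1/24, 7/72)
j=2 picked index 3: u0 ∈ [1/72, 1/18)
j=3 picked index 4: u0 ∈ [-1/36, 7/72)
j=4 picked index 5: u0 ∈ [1/72, 1/9)
j=5 picked index 6: u0 ∈ [1/36, 5/72)
j=6 picked index 7: u0 ∈ [-1/72, 1/12)
j=7 picked index 8: u0 ∈ [0, 7/72)
j=8 picked index 9: u0 ∈ [1/72, 7/72)
j=9 picked index 10: u0 ∈ [1/72, 1/8)
j=10 picked index 11: u0 ∈ [1/24, 1/6)
j=11 picked index 11: u0 ∈ [-1/24, 1/12)
intersection: [1/24, 1/18)

1/24 1/18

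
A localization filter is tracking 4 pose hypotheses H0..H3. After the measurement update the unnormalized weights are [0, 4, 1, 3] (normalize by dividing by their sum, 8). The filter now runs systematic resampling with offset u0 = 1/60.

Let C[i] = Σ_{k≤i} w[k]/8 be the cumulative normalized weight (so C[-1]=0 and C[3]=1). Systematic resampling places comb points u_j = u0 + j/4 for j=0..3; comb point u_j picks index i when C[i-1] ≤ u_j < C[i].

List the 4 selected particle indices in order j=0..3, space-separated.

C = [0, 1/2, 5/8, 1]
j=0: u_0=1/60 ∈ [0, 1/2) → index 1
j=1: u_1=4/15 ∈ [0, 1/2) → index 1
j=2: u_2=31/60 ∈ [1/2, 5/8) → index 2
j=3: u_3=23/30 ∈ [5/8, 1) → index 3

1 1 2 3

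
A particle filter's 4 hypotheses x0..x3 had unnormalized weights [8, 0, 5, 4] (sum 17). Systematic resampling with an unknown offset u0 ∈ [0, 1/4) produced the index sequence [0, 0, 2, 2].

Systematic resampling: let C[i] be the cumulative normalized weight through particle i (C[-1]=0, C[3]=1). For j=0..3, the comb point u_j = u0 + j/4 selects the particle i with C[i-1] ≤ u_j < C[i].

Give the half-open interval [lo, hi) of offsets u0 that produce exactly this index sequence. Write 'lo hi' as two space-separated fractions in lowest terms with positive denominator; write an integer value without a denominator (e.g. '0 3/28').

C = [8/17, 8/17, 13/17, 1]
j=0 picked index 0: u0 ∈ [0, 8/17)
j=1 picked index 0: u0 ∈ [-1/4, 15/68)
j=2 picked index 2: u0 ∈ [-1/34, 9/34)
j=3 picked index 2: u0 ∈ [-19/68, 1/68)
intersection: [0, 1/68)

0 1/68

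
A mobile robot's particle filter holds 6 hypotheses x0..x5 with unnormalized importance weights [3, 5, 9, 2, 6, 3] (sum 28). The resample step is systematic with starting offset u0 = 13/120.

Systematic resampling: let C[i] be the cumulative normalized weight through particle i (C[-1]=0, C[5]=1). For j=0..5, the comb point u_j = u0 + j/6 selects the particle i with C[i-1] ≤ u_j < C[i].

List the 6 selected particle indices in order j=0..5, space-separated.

1 1 2 3 4 5

C = [3/28, 2/7, 17/28, 19/28, 25/28, 1]
j=0: u_0=13/120 ∈ [3/28, 2/7) → index 1
j=1: u_1=11/40 ∈ [3/28, 2/7) → index 1
j=2: u_2=53/120 ∈ [2/7, 17/28) → index 2
j=3: u_3=73/120 ∈ [17/28, 19/28) → index 3
j=4: u_4=31/40 ∈ [19/28, 25/28) → index 4
j=5: u_5=113/120 ∈ [25/28, 1) → index 5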